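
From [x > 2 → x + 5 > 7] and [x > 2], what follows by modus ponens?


Modus ponens: from (P → Q) and P, infer Q.
P = 'x > 2' is asserted, and P → Q holds, so Q follows.

x + 5 > 7.


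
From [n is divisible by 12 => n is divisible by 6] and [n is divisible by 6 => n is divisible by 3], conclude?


Hypothetical syllogism: from (P → Q) and (Q → R), infer (P → R).
Chain the two implications through the shared middle term 'n is divisible by 6'.

n is divisible by 12 => n is divisible by 3


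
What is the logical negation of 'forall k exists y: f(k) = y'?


Negation flips each quantifier (∀↔∃) and negates the inner predicate.
¬(forall k exists y: φ) = exists k forall y: ¬φ.

exists k forall y: ~(f(k) = y)


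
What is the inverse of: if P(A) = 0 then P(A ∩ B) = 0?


The inverse of (P → Q) is (¬P → ¬Q). It is equivalent to the converse, not to the original.
Here P = 'P(A) = 0' and Q = 'P(A ∩ B) = 0'.

If not (P(A) = 0), then not (P(A ∩ B) = 0).


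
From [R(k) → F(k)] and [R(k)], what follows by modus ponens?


Modus ponens: from (P → Q) and P, infer Q.
P = 'R(k)' is asserted, and P → Q holds, so Q follows.

F(k).


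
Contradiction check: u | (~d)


Truth table over {d, u}:
d | u | φ
---------
False | False | True
True | False | False
False | True | True
True | True | True
Satisfying assignment at row 1: d=False, u=False gives True.

No, it is not a contradiction.


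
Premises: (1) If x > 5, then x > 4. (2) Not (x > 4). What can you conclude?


Modus tollens: from (P → Q) and ¬Q, infer ¬P.
Q = 'x > 4' is denied; since P → Q, P must also fail.

Not (x > 5).


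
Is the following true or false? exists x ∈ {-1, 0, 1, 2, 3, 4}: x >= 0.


Evaluate the predicate on each element: -1:False, 0:True, 1:True, 2:True, 3:True, 4:True.
Witness x = 0 satisfies the predicate.

True


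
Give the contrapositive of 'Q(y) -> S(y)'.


The contrapositive of (P → Q) is (¬Q → ¬P); it is logically equivalent to the original.
Here P = 'Q(y)' and Q = 'S(y)'.

If not (S(y)), then not (Q(y)).


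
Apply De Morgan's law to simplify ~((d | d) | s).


De Morgan: the negation of a disjunction is the conjunction of the negations.
Distribute ~ across |, flipping it to &, and negate each literal.

((~d) & (~d)) & (~s)


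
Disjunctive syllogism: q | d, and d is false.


Disjunctive syllogism: from (P ∨ Q) and ¬P, infer Q.
One disjunct, 'd', is ruled out; the other must hold.

q


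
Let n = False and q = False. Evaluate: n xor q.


Exclusive or is true when exactly one operand is true.
Substitute: n=False, q=False.
False xor False evaluates to False.

False


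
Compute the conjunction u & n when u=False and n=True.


Conjunction is true only when both operands are true.
Substitute: u=False, n=True.
False & True evaluates to False.

False


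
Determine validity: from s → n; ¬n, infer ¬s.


This matches the form of modus tollens: the conclusion follows in every model of the premises.

Valid.


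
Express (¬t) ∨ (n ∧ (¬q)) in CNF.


Step 1: Distribute ∨ over ∧: (¬t) ∨ (n ∧ (¬q)) = ((¬t) ∨ n) ∧ ((¬t) ∨ (¬q)).

((¬t) ∨ n) ∧ ((¬t) ∨ (¬q))


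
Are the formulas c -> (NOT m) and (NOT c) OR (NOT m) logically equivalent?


Compare truth tables:
c | m | φ | ψ
-------------
F | F | T | T
T | F | T | T
F | T | T | T
T | T | F | F
The columns φ and ψ agree on every row.

Yes, they are logically equivalent.


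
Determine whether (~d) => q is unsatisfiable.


Truth table over {d, q}:
d | q | φ
---------
False | False | False
True | False | True
False | True | True
True | True | True
Satisfying assignment at row 2: d=True, q=False gives True.

No, it is not a contradiction.


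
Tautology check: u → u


Build the truth table over {u}:
u | φ
-----
F | T
T | T
Every row evaluates to true.

Yes, it is a tautology.


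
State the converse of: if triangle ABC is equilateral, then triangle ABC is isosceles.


The converse of (P → Q) is (Q → P). It is not in general equivalent to the original.
Here P = 'triangle ABC is equilateral' and Q = 'triangle ABC is isosceles'.

If triangle ABC is isosceles, then triangle ABC is equilateral.


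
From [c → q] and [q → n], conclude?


Hypothetical syllogism: from (P → Q) and (Q → R), infer (P → R).
Chain the two implications through the shared middle term 'q'.

c → n


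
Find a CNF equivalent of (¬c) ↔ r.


Step 1: Rewrite (¬c) ↔ r as ((¬c) → r) ∧ (r → (¬c)).
Step 2: Rewrite each implication as a disjunction.
Step 3: Eliminate any double negations (¬¬X = X).

(c ∨ r) ∧ ((¬r) ∨ (¬c))


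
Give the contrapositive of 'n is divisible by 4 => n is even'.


The contrapositive of (P → Q) is (¬Q → ¬P); it is logically equivalent to the original.
Here P = 'n is divisible by 4' and Q = 'n is even'.

If not (n is even), then not (n is divisible by 4).


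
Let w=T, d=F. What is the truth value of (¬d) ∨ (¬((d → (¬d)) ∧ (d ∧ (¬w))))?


Substitute w=T, d=F:
¬d = T
¬d = T
d → (¬d) = F → T = T
¬w = F
d ∧ (¬w) = F ∧ F = F
(d → (¬d)) ∧ (d ∧ (¬w)) = T ∧ F = F
¬((d → (¬d)) ∧ (d ∧ (¬w))) = T
(¬d) ∨ (¬((d → (¬d)) ∧ (d ∧ (¬w)))) = T ∨ T = T

T


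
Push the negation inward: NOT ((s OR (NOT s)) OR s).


De Morgan: the negation of a disjunction is the conjunction of the negations.
Distribute NOT across OR, flipping it to AND, and negate each literal.

((NOT s) AND s) AND (NOT s)


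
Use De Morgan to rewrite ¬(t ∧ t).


De Morgan: the negation of a conjunction is the disjunction of the negations.
Distribute ¬ across ∧, flipping it to ∨, and negate each literal.

(¬t) ∨ (¬t)


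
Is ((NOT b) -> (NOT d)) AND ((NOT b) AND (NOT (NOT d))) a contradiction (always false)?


Truth table over {b, d}:
b | d | φ
---------
F | F | F
T | F | F
F | T | F
T | T | F
Every row is false.

Yes, it is a contradiction.


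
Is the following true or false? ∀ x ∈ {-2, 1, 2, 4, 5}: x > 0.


Evaluate the predicate on each element: -2:F, 1:T, 2:T, 4:T, 5:T.
Counterexample x = -2 fails the predicate.

F


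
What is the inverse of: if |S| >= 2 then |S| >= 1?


The inverse of (P → Q) is (¬P → ¬Q). It is equivalent to the converse, not to the original.
Here P = '|S| >= 2' and Q = '|S| >= 1'.

If not (|S| >= 2), then not (|S| >= 1).


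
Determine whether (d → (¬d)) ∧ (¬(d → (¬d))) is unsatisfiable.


Truth table over {d}:
d | φ
-----
F | F
T | F
Every row is false.

Yes, it is a contradiction.


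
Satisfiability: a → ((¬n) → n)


Search for a satisfying assignment over {a, n}.
Try a=F, n=F: the formula evaluates to T.
A satisfying assignment exists.

Satisfiable.


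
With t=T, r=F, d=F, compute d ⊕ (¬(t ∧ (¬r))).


Substitute t=T, r=F, d=F:
¬r = T
t ∧ (¬r) = T ∧ T = T
¬(t ∧ (¬r)) = F
d ⊕ (¬(t ∧ (¬r))) = F ⊕ F = F

F


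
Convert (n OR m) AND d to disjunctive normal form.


Step 1: Distribute ∧ over ∨: (n ∨ m) ∧ d = (n ∧ d) ∨ (m ∧ d).

(n AND d) OR (m AND d)


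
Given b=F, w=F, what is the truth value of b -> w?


Implication is false only when antecedent is true and consequent is false.
Substitute: b=F, w=F.
F -> F evaluates to T.

T


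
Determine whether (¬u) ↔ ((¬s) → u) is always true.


Build the truth table over {s, u}:
s | u | φ
---------
F | F | F
T | F | T
F | T | F
T | T | F
Counterexample at row 1: with s=F, u=F, the formula is F.

No, it is not a tautology.


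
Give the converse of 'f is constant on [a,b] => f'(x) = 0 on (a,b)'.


The converse of (P → Q) is (Q → P). It is not in general equivalent to the original.
Here P = 'f is constant on [a,b]' and Q = 'f'(x) = 0 on (a,b)'.

If f'(x) = 0 on (a,b), then f is constant on [a,b].


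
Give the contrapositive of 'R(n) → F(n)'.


The contrapositive of (P → Q) is (¬Q → ¬P); it is logically equivalent to the original.
Here P = 'R(n)' and Q = 'F(n)'.

If not (F(n)), then not (R(n)).


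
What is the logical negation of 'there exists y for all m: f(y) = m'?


Negation flips each quantifier (∀↔∃) and negates the inner predicate.
¬(there exists y for all m: φ) = for all y there exists m: ¬φ.

for all y there exists m: NOT(f(y) = m)


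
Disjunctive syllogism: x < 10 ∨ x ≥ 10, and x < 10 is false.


Disjunctive syllogism: from (P ∨ Q) and ¬P, infer Q.
One disjunct, 'x < 10', is ruled out; the other must hold.

x ≥ 10


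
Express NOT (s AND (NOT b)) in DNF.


Step 1: Apply De Morgan: ¬(s ∧ (¬b)) = ¬s ∨ ¬(¬b).
Step 2: Eliminate any double negations (¬¬X = X).

(NOT s) OR b


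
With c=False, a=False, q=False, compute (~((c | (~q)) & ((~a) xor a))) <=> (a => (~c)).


Substitute c=False, a=False, q=False:
~q = True
c | (~q) = False | True = True
~a = True
(~a) xor a = True xor False = True
(c | (~q)) & ((~a) xor a) = True & True = True
~((c | (~q)) & ((~a) xor a)) = False
~c = True
a => (~c) = False => True = True
(~((c | (~q)) & ((~a) xor a))) <=> (a => (~c)) = False <=> True = False

False


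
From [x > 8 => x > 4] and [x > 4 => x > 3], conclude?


Hypothetical syllogism: from (P → Q) and (Q → R), infer (P → R).
Chain the two implications through the shared middle term 'x > 4'.

x > 8 => x > 3


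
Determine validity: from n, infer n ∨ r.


This matches the form of disjunction introduction: the conclusion follows in every model of the premises.

Valid.


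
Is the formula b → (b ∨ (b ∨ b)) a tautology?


Build the truth table over {b}:
b | φ
-----
F | T
T | T
Every row evaluates to true.

Yes, it is a tautology.


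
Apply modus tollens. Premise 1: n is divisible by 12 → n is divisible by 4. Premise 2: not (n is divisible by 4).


Modus tollens: from (P → Q) and ¬Q, infer ¬P.
Q = 'n is divisible by 4' is denied; since P → Q, P must also fail.

Not (n is divisible by 12).


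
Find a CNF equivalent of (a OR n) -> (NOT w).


Step 1: Rewrite as ¬(a ∨ n) ∨ (¬w) = (¬a ∧ ¬n) ∨ (¬w).
Step 2: Distribute ∨ over ∧.

((NOT a) OR (NOT w)) AND ((NOT n) OR (NOT w))


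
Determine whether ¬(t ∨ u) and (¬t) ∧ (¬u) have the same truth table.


Compare truth tables:
t | u | φ | ψ
-------------
F | F | T | T
T | F | F | F
F | T | F | F
T | T | F | F
The columns φ and ψ agree on every row.

Yes, they are logically equivalent.


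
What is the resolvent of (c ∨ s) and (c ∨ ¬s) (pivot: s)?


The clauses contain complementary literals s and ¬s.
Resolution eliminates this pair and disjoins the remaining literals (merging duplicates).

c


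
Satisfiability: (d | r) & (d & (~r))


Search for a satisfying assignment over {d, r}.
Try d=True, r=False: the formula evaluates to True.
A satisfying assignment exists.

Satisfiable.


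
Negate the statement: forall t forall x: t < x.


Negation flips each quantifier (∀↔∃) and negates the inner predicate.
¬(forall t forall x: φ) = exists t exists x: ¬φ.

exists t exists x: ~(t < x)


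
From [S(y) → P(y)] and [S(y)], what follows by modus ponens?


Modus ponens: from (P → Q) and P, infer Q.
P = 'S(y)' is asserted, and P → Q holds, so Q follows.

P(y).


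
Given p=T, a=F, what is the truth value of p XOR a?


Exclusive or is true when exactly one operand is true.
Substitute: p=T, a=F.
T XOR F evaluates to T.

T


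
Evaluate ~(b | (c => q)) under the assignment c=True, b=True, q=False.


Substitute c=True, b=True, q=False:
c => q = True => False = False
b | (c => q) = True | False = True
~(b | (c => q)) = False

False


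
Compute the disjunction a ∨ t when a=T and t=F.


Disjunction is false only when both operands are false.
Substitute: a=T, t=F.
T ∨ F evaluates to T.

T


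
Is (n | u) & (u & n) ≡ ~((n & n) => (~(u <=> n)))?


Compare truth tables:
n | u | φ | ψ
-------------
False | False | False | False
True | False | False | False
False | True | False | False
True | True | True | True
The columns φ and ψ agree on every row.

Yes, they are logically equivalent.


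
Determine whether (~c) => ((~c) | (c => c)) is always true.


Build the truth table over {c}:
c | φ
-----
False | True
True | True
Every row evaluates to true.

Yes, it is a tautology.


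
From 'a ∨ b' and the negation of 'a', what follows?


Disjunctive syllogism: from (P ∨ Q) and ¬P, infer Q.
One disjunct, 'a', is ruled out; the other must hold.

b


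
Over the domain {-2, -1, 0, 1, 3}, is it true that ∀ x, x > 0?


Evaluate the predicate on each element: -2:F, -1:F, 0:F, 1:T, 3:T.
Counterexample x = -2 fails the predicate.

F


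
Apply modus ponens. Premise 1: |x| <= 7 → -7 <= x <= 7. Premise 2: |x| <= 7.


Modus ponens: from (P → Q) and P, infer Q.
P = '|x| <= 7' is asserted, and P → Q holds, so Q follows.

-7 <= x <= 7.


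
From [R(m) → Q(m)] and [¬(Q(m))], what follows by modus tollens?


Modus tollens: from (P → Q) and ¬Q, infer ¬P.
Q = 'Q(m)' is denied; since P → Q, P must also fail.

Not (R(m)).


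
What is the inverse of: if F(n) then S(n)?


The inverse of (P → Q) is (¬P → ¬Q). It is equivalent to the converse, not to the original.
Here P = 'F(n)' and Q = 'S(n)'.

If not (F(n)), then not (S(n)).


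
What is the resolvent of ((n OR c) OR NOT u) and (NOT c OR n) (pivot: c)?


The clauses contain complementary literals c and NOTc.
Resolution eliminates this pair and disjoins the remaining literals (merging duplicates).

(NOT u OR n)


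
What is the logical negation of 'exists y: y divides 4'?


¬(forall x: φ) = exists x: ¬φ, and ¬(exists x: φ) = forall x: ¬φ.
Apply to the existential statement.

forall y: ~(y divides 4)


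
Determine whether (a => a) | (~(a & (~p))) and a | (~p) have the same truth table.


Compare truth tables:
a | p | φ | ψ
-------------
False | False | True | True
True | False | True | True
False | True | True | False
True | True | True | True
They differ at row 3 (a=False, p=True): φ=True but ψ=False.

No, they are not logically equivalent.


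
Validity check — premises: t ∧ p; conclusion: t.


This matches the form of conjunction elimination: the conclusion follows in every model of the premises.

Valid.


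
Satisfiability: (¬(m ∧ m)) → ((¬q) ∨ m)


Search for a satisfying assignment over {m, q}.
Try m=F, q=F: the formula evaluates to T.
A satisfying assignment exists.

Satisfiable.


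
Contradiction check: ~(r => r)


Truth table over {r}:
r | φ
-----
False | False
True | False
Every row is false.

Yes, it is a contradiction.


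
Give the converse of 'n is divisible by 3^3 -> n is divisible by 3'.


The converse of (P → Q) is (Q → P). It is not in general equivalent to the original.
Here P = 'n is divisible by 3^3' and Q = 'n is divisible by 3'.

If n is divisible by 3, then n is divisible by 3^3.


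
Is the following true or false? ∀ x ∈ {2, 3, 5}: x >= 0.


Evaluate the predicate on each element: 2:T, 3:T, 5:T.
Every element satisfies the predicate.

T


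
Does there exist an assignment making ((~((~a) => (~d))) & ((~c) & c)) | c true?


Search for a satisfying assignment over {a, c, d}.
Try a=False, c=True, d=False: the formula evaluates to True.
A satisfying assignment exists.

Satisfiable.


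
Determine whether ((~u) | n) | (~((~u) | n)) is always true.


Build the truth table over {n, u}:
n | u | φ
---------
False | False | True
True | False | True
False | True | True
True | True | True
Every row evaluates to true.

Yes, it is a tautology.


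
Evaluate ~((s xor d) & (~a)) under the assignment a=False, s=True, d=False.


Substitute a=False, s=True, d=False:
s xor d = True xor False = True
~a = True
(s xor d) & (~a) = True & True = True
~((s xor d) & (~a)) = False

False


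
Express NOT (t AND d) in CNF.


Step 1: Apply De Morgan: ¬(t ∧ d) = ¬t ∨ ¬d.

(NOT t) OR (NOT d)


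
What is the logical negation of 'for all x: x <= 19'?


¬(for all x: φ) = there exists x: ¬φ, and ¬(there exists x: φ) = for all x: ¬φ.
Apply to the universal statement.

there exists x: NOT(x <= 19)


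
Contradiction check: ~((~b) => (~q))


Truth table over {b, q}:
b | q | φ
---------
False | False | False
True | False | False
False | True | True
True | True | False
Satisfying assignment at row 3: b=False, q=True gives True.

No, it is not a contradiction.


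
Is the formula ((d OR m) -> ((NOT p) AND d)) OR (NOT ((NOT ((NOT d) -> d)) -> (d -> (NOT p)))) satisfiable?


Search for a satisfying assignment over {d, m, p}.
Try d=F, m=F, p=F: the formula evaluates to T.
A satisfying assignment exists.

Satisfiable.


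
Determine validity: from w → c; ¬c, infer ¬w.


This matches the form of modus tollens: the conclusion follows in every model of the premises.

Valid.


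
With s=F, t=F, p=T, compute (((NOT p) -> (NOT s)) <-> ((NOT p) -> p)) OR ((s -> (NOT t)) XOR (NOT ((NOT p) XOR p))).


Substitute s=F, t=F, p=T:
… (earlier sub-steps elided)
NOT p = F
(NOT p) -> p = F -> T = T
((NOT p) -> (NOT s)) <-> ((NOT p) -> p) = T <-> T = T
NOT t = T
s -> (NOT t) = F -> T = T
NOT p = F
(NOT p) XOR p = F XOR T = T
NOT ((NOT p) XOR p) = F
(s -> (NOT t)) XOR (NOT ((NOT p) XOR p)) = T XOR F = T
(((NOT p) -> (NOT s)) <-> ((NOT p) -> p)) OR ((s -> (NOT t)) XOR (NOT ((NOT p) XOR p))) = T OR T = T

T


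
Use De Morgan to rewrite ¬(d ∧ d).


De Morgan: the negation of a conjunction is the disjunction of the negations.
Distribute ¬ across ∧, flipping it to ∨, and negate each literal.

(¬d) ∨ (¬d)


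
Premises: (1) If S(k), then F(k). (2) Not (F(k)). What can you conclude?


Modus tollens: from (P → Q) and ¬Q, infer ¬P.
Q = 'F(k)' is denied; since P → Q, P must also fail.

Not (S(k)).


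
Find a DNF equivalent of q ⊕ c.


Step 1: q ⊕ c is true exactly when they disagree: (q ∧ ¬c) ∨ (¬q ∧ c).

(q ∧ (¬c)) ∨ ((¬q) ∧ c)


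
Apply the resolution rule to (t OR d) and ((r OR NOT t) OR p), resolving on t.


The clauses contain complementary literals t and NOTt.
Resolution eliminates this pair and disjoins the remaining literals (merging duplicates).

((d OR p) OR r)


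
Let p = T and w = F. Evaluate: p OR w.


Disjunction is false only when both operands are false.
Substitute: p=T, w=F.
T OR F evaluates to T.

T


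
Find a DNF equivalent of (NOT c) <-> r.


Step 1: (¬c) ↔ r is true exactly when both agree: ((¬c) ∧ r) ∨ (¬(¬c) ∧ ¬r).
Step 2: Eliminate any double negations (¬¬X = X).

((NOT c) AND r) OR (c AND (NOT r))


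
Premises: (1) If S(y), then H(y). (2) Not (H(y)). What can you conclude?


Modus tollens: from (P → Q) and ¬Q, infer ¬P.
Q = 'H(y)' is denied; since P → Q, P must also fail.

Not (S(y)).


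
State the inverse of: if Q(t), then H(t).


The inverse of (P → Q) is (¬P → ¬Q). It is equivalent to the converse, not to the original.
Here P = 'Q(t)' and Q = 'H(t)'.

If not (Q(t)), then not (H(t)).


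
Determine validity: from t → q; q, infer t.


This is affirming the consequent (fallacy). There exist truth assignments where the premises are all true but the conclusion is false.

Invalid.


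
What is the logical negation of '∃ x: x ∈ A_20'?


¬(∀ x: φ) = ∃ x: ¬φ, and ¬(∃ x: φ) = ∀ x: ¬φ.
Apply to the existential statement.

∀ x: ¬(x ∈ A_20)


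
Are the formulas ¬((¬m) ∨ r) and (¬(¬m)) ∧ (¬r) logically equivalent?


Compare truth tables:
m | r | φ | ψ
-------------
F | F | F | F
T | F | T | T
F | T | F | F
T | T | F | F
The columns φ and ψ agree on every row.

Yes, they are logically equivalent.


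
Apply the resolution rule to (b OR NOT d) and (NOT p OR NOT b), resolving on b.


The clauses contain complementary literals b and NOTb.
Resolution eliminates this pair and disjoins the remaining literals (merging duplicates).

(NOT d OR NOT p)


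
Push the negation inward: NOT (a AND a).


De Morgan: the negation of a conjunction is the disjunction of the negations.
Distribute NOT across AND, flipping it to OR, and negate each literal.

(NOT a) OR (NOT a)


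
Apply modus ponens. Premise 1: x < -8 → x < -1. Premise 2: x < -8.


Modus ponens: from (P → Q) and P, infer Q.
P = 'x < -8' is asserted, and P → Q holds, so Q follows.

x < -1.


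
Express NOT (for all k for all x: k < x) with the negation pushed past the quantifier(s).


Negation flips each quantifier (∀↔∃) and negates the inner predicate.
¬(for all k for all x: φ) = there exists k there exists x: ¬φ.

there exists k there exists x: NOT(k < x)


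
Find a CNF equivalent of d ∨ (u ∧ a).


Step 1: Distribute ∨ over ∧: d ∨ (u ∧ a) = (d ∨ u) ∧ (d ∨ a).

(d ∨ u) ∧ (d ∨ a)


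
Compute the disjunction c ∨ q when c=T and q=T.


Disjunction is false only when both operands are false.
Substitute: c=T, q=T.
T ∨ T evaluates to T.

T


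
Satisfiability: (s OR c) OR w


Search for a satisfying assignment over {c, s, w}.
Try c=T, s=F, w=F: the formula evaluates to T.
A satisfying assignment exists.

Satisfiable.


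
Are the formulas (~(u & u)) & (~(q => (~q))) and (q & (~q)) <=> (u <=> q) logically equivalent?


Compare truth tables:
q | u | φ | ψ
-------------
False | False | False | False
True | False | True | True
False | True | False | True
True | True | False | False
They differ at row 3 (q=False, u=True): φ=False but ψ=True.

No, they are not logically equivalent.


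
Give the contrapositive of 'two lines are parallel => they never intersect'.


The contrapositive of (P → Q) is (¬Q → ¬P); it is logically equivalent to the original.
Here P = 'two lines are parallel' and Q = 'they never intersect'.

If not (they never intersect), then not (two lines are parallel).


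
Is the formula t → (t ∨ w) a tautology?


Build the truth table over {t, w}:
t | w | φ
---------
F | F | T
T | F | T
F | T | T
T | T | T
Every row evaluates to true.

Yes, it is a tautology.


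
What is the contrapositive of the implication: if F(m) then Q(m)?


The contrapositive of (P → Q) is (¬Q → ¬P); it is logically equivalent to the original.
Here P = 'F(m)' and Q = 'Q(m)'.

If not (Q(m)), then not (F(m)).


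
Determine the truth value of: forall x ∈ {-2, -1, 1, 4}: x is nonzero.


Evaluate the predicate on each element: -2:True, -1:True, 1:True, 4:True.
Every element satisfies the predicate.

True


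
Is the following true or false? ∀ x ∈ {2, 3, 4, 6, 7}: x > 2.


Evaluate the predicate on each element: 2:F, 3:T, 4:T, 6:T, 7:T.
Counterexample x = 2 fails the predicate.

F


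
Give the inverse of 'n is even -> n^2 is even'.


The inverse of (P → Q) is (¬P → ¬Q). It is equivalent to the converse, not to the original.
Here P = 'n is even' and Q = 'n^2 is even'.

If not (n is even), then not (n^2 is even).


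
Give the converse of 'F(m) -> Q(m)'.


The converse of (P → Q) is (Q → P). It is not in general equivalent to the original.
Here P = 'F(m)' and Q = 'Q(m)'.

If Q(m), then F(m).


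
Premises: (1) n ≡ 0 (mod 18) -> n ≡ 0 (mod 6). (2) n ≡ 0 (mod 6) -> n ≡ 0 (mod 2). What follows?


Hypothetical syllogism: from (P → Q) and (Q → R), infer (P → R).
Chain the two implications through the shared middle term 'n ≡ 0 (mod 6)'.

n ≡ 0 (mod 18) -> n ≡ 0 (mod 2)


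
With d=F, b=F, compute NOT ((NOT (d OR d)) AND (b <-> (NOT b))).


Substitute d=F, b=F:
d OR d = F OR F = F
NOT (d OR d) = T
NOT b = T
b <-> (NOT b) = F <-> T = F
(NOT (d OR d)) AND (b <-> (NOT b)) = T AND F = F
NOT ((NOT (d OR d)) AND (b <-> (NOT b))) = T

T


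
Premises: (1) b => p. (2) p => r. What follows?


Hypothetical syllogism: from (P → Q) and (Q → R), infer (P → R).
Chain the two implications through the shared middle term 'p'.

b => r


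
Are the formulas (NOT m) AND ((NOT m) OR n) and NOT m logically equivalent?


Compare truth tables:
m | n | φ | ψ
-------------
F | F | T | T
T | F | F | F
F | T | T | T
T | T | F | F
The columns φ and ψ agree on every row.

Yes, they are logically equivalent.


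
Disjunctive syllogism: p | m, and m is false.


Disjunctive syllogism: from (P ∨ Q) and ¬P, infer Q.
One disjunct, 'm', is ruled out; the other must hold.

p


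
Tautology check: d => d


Build the truth table over {d}:
d | φ
-----
False | True
True | True
Every row evaluates to true.

Yes, it is a tautology.


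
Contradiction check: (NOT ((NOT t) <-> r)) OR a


Truth table over {a, r, t}:
a | r | t | φ
-------------
F | F | F | T
T | F | F | T
F | T | F | F
T | T | F | T
F | F | T | F
T | F | T | T
F | T | T | T
T | T | T | T
Satisfying assignment at row 1: a=F, r=F, t=F gives T.

No, it is not a contradiction.


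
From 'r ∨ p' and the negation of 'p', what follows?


Disjunctive syllogism: from (P ∨ Q) and ¬P, infer Q.
One disjunct, 'p', is ruled out; the other must hold.

r


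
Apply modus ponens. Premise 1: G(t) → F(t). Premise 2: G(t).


Modus ponens: from (P → Q) and P, infer Q.
P = 'G(t)' is asserted, and P → Q holds, so Q follows.

F(t).


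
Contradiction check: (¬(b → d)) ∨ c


Truth table over {b, c, d}:
b | c | d | φ
-------------
F | F | F | F
T | F | F | T
F | T | F | T
T | T | F | T
F | F | T | F
T | F | T | F
F | T | T | T
T | T | T | T
Satisfying assignment at row 2: b=T, c=F, d=F gives T.

No, it is not a contradiction.


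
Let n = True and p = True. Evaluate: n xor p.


Exclusive or is true when exactly one operand is true.
Substitute: n=True, p=True.
True xor True evaluates to False.

False


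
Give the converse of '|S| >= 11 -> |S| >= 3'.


The converse of (P → Q) is (Q → P). It is not in general equivalent to the original.
Here P = '|S| >= 11' and Q = '|S| >= 3'.

If |S| >= 3, then |S| >= 11.


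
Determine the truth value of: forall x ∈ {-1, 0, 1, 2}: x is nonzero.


Evaluate the predicate on each element: -1:True, 0:False, 1:True, 2:True.
Counterexample x = 0 fails the predicate.

False


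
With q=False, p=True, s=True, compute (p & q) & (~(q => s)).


Substitute q=False, p=True, s=True:
p & q = True & False = False
q => s = False => True = True
~(q => s) = False
(p & q) & (~(q => s)) = False & False = False

False


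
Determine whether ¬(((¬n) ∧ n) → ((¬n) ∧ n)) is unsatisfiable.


Truth table over {n}:
n | φ
-----
F | F
T | F
Every row is false.

Yes, it is a contradiction.


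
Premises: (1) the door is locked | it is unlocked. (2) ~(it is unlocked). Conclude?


Disjunctive syllogism: from (P ∨ Q) and ¬P, infer Q.
One disjunct, 'it is unlocked', is ruled out; the other must hold.

the door is locked


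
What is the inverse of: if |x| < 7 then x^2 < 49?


The inverse of (P → Q) is (¬P → ¬Q). It is equivalent to the converse, not to the original.
Here P = '|x| < 7' and Q = 'x^2 < 49'.

If not (|x| < 7), then not (x^2 < 49).


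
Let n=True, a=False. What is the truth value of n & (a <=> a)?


Substitute n=True, a=False:
a <=> a = False <=> False = True
n & (a <=> a) = True & True = True

True


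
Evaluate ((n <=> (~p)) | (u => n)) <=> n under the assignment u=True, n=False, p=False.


Substitute u=True, n=False, p=False:
~p = True
n <=> (~p) = False <=> True = False
u => n = True => False = False
(n <=> (~p)) | (u => n) = False | False = False
((n <=> (~p)) | (u => n)) <=> n = False <=> False = True

True


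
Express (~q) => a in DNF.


Step 1: Rewrite (¬q) → a as ¬(¬q) ∨ a.
Step 2: Eliminate any double negations (¬¬X = X).

q | a


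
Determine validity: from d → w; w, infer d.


This is affirming the consequent (fallacy). There exist truth assignments where the premises are all true but the conclusion is false.

Invalid.


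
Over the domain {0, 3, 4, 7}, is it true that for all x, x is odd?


Evaluate the predicate on each element: 0:F, 3:T, 4:F, 7:T.
Counterexample x = 0 fails the predicate.

F


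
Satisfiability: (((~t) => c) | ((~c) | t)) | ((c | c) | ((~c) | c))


Search for a satisfying assignment over {c, t}.
Try c=False, t=False: the formula evaluates to True.
A satisfying assignment exists.

Satisfiable.


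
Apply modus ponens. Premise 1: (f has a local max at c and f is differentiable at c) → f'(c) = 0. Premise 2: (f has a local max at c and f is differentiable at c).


Modus ponens: from (P → Q) and P, infer Q.
P = '(f has a local max at c and f is differentiable at c)' is asserted, and P → Q holds, so Q follows.

f'(c) = 0.


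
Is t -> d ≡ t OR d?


Compare truth tables:
d | t | φ | ψ
-------------
F | F | T | F
T | F | T | T
F | T | F | T
T | T | T | T
They differ at row 1 (d=F, t=F): φ=T but ψ=F.

No, they are not logically equivalent.


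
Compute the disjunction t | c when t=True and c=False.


Disjunction is false only when both operands are false.
Substitute: t=True, c=False.
True | False evaluates to True.

True


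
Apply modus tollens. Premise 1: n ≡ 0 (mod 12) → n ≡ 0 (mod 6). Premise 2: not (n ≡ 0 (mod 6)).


Modus tollens: from (P → Q) and ¬Q, infer ¬P.
Q = 'n ≡ 0 (mod 6)' is denied; since P → Q, P must also fail.

Not (n ≡ 0 (mod 12)).


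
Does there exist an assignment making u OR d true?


Search for a satisfying assignment over {d, u}.
Try d=T, u=F: the formula evaluates to T.
A satisfying assignment exists.

Satisfiable.


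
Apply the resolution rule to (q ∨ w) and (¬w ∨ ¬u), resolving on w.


The clauses contain complementary literals w and ¬w.
Resolution eliminates this pair and disjoins the remaining literals (merging duplicates).

(q ∨ ¬u)


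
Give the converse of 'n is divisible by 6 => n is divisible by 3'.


The converse of (P → Q) is (Q → P). It is not in general equivalent to the original.
Here P = 'n is divisible by 6' and Q = 'n is divisible by 3'.

If n is divisible by 3, then n is divisible by 6.


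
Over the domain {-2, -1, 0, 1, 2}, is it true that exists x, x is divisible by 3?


Evaluate the predicate on each element: -2:False, -1:False, 0:True, 1:False, 2:False.
Witness x = 0 satisfies the predicate.

True


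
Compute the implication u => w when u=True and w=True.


Implication is false only when antecedent is true and consequent is false.
Substitute: u=True, w=True.
True => True evaluates to True.

True


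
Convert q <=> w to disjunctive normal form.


Step 1: q ↔ w is true exactly when both agree: (q ∧ w) ∨ (¬q ∧ ¬w).

(q & w) | ((~q) & (~w))


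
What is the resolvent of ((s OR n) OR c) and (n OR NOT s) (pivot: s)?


The clauses contain complementary literals s and NOTs.
Resolution eliminates this pair and disjoins the remaining literals (merging duplicates).

(n OR c)


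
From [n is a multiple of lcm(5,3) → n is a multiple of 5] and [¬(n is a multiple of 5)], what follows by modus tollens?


Modus tollens: from (P → Q) and ¬Q, infer ¬P.
Q = 'n is a multiple of 5' is denied; since P → Q, P must also fail.

Not (n is a multiple of lcm(5,3)).


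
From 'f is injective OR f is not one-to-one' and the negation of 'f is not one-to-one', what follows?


Disjunctive syllogism: from (P ∨ Q) and ¬P, infer Q.
One disjunct, 'f is not one-to-one', is ruled out; the other must hold.

f is injective


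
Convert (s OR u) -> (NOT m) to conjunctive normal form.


Step 1: Rewrite as ¬(s ∨ u) ∨ (¬m) = (¬s ∧ ¬u) ∨ (¬m).
Step 2: Distribute ∨ over ∧.

((NOT s) OR (NOT m)) AND ((NOT u) OR (NOT m))


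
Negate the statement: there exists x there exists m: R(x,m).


Negation flips each quantifier (∀↔∃) and negates the inner predicate.
¬(there exists x there exists m: φ) = for all x for all m: ¬φ.

for all x for all m: NOT(R(x,m))


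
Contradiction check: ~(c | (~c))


Truth table over {c}:
c | φ
-----
False | False
True | False
Every row is false.

Yes, it is a contradiction.


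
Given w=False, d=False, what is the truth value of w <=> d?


Biconditional is true when both operands have the same truth value.
Substitute: w=False, d=False.
False <=> False evaluates to True.

True


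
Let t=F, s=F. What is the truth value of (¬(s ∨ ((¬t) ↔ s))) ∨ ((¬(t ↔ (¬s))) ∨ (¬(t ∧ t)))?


Substitute t=F, s=F:
… (earlier sub-steps elided)
(¬t) ↔ s = T ↔ F = F
s ∨ ((¬t) ↔ s) = F ∨ F = F
¬(s ∨ ((¬t) ↔ s)) = T
¬s = T
t ↔ (¬s) = F ↔ T = F
¬(t ↔ (¬s)) = T
t ∧ t = F ∧ F = F
¬(t ∧ t) = T
(¬(t ↔ (¬s))) ∨ (¬(t ∧ t)) = T ∨ T = T
(¬(s ∨ ((¬t) ↔ s))) ∨ ((¬(t ↔ (¬s))) ∨ (¬(t ∧ t))) = T ∨ T = T

T


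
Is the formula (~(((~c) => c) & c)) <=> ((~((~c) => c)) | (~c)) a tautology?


Build the truth table over {c}:
c | φ
-----
False | True
True | True
Every row evaluates to true.

Yes, it is a tautology.


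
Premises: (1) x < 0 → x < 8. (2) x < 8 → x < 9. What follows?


Hypothetical syllogism: from (P → Q) and (Q → R), infer (P → R).
Chain the two implications through the shared middle term 'x < 8'.

x < 0 → x < 9


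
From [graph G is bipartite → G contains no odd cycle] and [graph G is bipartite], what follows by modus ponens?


Modus ponens: from (P → Q) and P, infer Q.
P = 'graph G is bipartite' is asserted, and P → Q holds, so Q follows.

G contains no odd cycle.


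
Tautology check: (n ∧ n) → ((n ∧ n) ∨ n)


Build the truth table over {n}:
n | φ
-----
F | T
T | T
Every row evaluates to true.

Yes, it is a tautology.


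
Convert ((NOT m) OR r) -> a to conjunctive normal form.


Step 1: Rewrite as ¬((¬m) ∨ r) ∨ a = (¬(¬m) ∧ ¬r) ∨ a.
Step 2: Distribute ∨ over ∧.
Step 3: Eliminate any double negations (¬¬X = X).

(m OR a) AND ((NOT r) OR a)


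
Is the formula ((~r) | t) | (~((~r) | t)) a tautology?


Build the truth table over {r, t}:
r | t | φ
---------
False | False | True
True | False | True
False | True | True
True | True | True
Every row evaluates to true.

Yes, it is a tautology.


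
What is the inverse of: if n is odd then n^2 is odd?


The inverse of (P → Q) is (¬P → ¬Q). It is equivalent to the converse, not to the original.
Here P = 'n is odd' and Q = 'n^2 is odd'.

If not (n is odd), then not (n^2 is odd).


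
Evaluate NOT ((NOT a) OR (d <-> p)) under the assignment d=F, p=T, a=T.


Substitute d=F, p=T, a=T:
NOT a = F
d <-> p = F <-> T = F
(NOT a) OR (d <-> p) = F OR F = F
NOT ((NOT a) OR (d <-> p)) = T

T


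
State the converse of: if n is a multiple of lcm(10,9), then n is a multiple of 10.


The converse of (P → Q) is (Q → P). It is not in general equivalent to the original.
Here P = 'n is a multiple of lcm(10,9)' and Q = 'n is a multiple of 10'.

If n is a multiple of 10, then n is a multiple of lcm(10,9).


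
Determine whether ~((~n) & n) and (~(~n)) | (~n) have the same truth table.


Compare truth tables:
n | φ | ψ
---------
False | True | True
True | True | True
The columns φ and ψ agree on every row.

Yes, they are logically equivalent.


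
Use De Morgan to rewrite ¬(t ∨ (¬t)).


De Morgan: the negation of a disjunction is the conjunction of the negations.
Distribute ¬ across ∨, flipping it to ∧, and negate each literal.

(¬t) ∧ t


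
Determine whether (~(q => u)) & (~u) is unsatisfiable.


Truth table over {q, u}:
q | u | φ
---------
False | False | False
True | False | True
False | True | False
True | True | False
Satisfying assignment at row 2: q=True, u=False gives True.

No, it is not a contradiction.


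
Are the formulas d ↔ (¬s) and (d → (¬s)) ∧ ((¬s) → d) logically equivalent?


Compare truth tables:
d | s | φ | ψ
-------------
F | F | F | F
T | F | T | T
F | T | T | T
T | T | F | F
The columns φ and ψ agree on every row.

Yes, they are logically equivalent.


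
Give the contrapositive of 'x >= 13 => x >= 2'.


The contrapositive of (P → Q) is (¬Q → ¬P); it is logically equivalent to the original.
Here P = 'x >= 13' and Q = 'x >= 2'.

If not (x >= 2), then not (x >= 13).


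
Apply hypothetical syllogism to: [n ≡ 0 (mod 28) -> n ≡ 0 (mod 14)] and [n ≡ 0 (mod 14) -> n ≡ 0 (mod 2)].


Hypothetical syllogism: from (P → Q) and (Q → R), infer (P → R).
Chain the two implications through the shared middle term 'n ≡ 0 (mod 14)'.

n ≡ 0 (mod 28) -> n ≡ 0 (mod 2)


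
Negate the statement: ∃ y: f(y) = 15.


¬(∀ x: φ) = ∃ x: ¬φ, and ¬(∃ x: φ) = ∀ x: ¬φ.
Apply to the existential statement.

∀ y: ¬(f(y) = 15)


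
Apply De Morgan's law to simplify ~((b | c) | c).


De Morgan: the negation of a disjunction is the conjunction of the negations.
Distribute ~ across |, flipping it to &, and negate each literal.

((~b) & (~c)) & (~c)


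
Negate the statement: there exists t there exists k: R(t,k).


Negation flips each quantifier (∀↔∃) and negates the inner predicate.
¬(there exists t there exists k: φ) = for all t for all k: ¬φ.

for all t for all k: NOT(R(t,k))


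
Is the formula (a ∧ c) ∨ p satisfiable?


Search for a satisfying assignment over {a, c, p}.
Try a=T, c=T, p=F: the formula evaluates to T.
A satisfying assignment exists.

Satisfiable.


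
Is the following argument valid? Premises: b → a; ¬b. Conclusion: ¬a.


This is denying the antecedent (fallacy). There exist truth assignments where the premises are all true but the conclusion is false.

Invalid.


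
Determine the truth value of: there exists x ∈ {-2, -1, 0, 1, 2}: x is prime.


Evaluate the predicate on each element: -2:F, -1:F, 0:F, 1:F, 2:T.
Witness x = 2 satisfies the predicate.

T


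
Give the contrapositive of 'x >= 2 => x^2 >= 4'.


The contrapositive of (P → Q) is (¬Q → ¬P); it is logically equivalent to the original.
Here P = 'x >= 2' and Q = 'x^2 >= 4'.

If not (x^2 >= 4), then not (x >= 2).


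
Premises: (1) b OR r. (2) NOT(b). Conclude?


Disjunctive syllogism: from (P ∨ Q) and ¬P, infer Q.
One disjunct, 'b', is ruled out; the other must hold.

r


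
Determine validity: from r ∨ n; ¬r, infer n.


This matches the form of disjunctive syllogism: the conclusion follows in every model of the premises.

Valid.


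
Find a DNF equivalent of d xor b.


Step 1: d ⊕ b is true exactly when they disagree: (d ∧ ¬b) ∨ (¬d ∧ b).

(d & (~b)) | ((~d) & b)


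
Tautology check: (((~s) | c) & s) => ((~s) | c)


Build the truth table over {c, s}:
c | s | φ
---------
False | False | True
True | False | True
False | True | True
True | True | True
Every row evaluates to true.

Yes, it is a tautology.


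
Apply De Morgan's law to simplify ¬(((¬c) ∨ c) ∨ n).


De Morgan: the negation of a disjunction is the conjunction of the negations.
Distribute ¬ across ∨, flipping it to ∧, and negate each literal.

(c ∧ (¬c)) ∧ (¬n)


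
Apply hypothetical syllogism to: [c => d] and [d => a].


Hypothetical syllogism: from (P → Q) and (Q → R), infer (P → R).
Chain the two implications through the shared middle term 'd'.

c => a


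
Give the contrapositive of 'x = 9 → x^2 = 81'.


The contrapositive of (P → Q) is (¬Q → ¬P); it is logically equivalent to the original.
Here P = 'x = 9' and Q = 'x^2 = 81'.

If not (x^2 = 81), then not (x = 9).


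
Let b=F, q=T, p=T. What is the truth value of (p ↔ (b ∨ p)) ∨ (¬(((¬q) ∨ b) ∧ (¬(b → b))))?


Substitute b=F, q=T, p=T:
b ∨ p = F ∨ T = T
p ↔ (b ∨ p) = T ↔ T = T
¬q = F
(¬q) ∨ b = F ∨ F = F
b → b = F → F = T
¬(b → b) = F
((¬q) ∨ b) ∧ (¬(b → b)) = F ∧ F = F
¬(((¬q) ∨ b) ∧ (¬(b → b))) = T
(p ↔ (b ∨ p)) ∨ (¬(((¬q) ∨ b) ∧ (¬(b → b)))) = T ∨ T = T

T
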